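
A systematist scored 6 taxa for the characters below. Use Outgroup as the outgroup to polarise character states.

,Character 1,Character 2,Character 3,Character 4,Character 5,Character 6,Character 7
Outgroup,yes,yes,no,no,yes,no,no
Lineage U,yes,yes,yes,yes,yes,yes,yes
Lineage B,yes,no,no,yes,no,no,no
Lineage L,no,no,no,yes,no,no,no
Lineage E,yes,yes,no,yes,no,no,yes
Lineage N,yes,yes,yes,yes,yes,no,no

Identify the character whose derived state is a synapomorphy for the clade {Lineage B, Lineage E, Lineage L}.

Character polarity is set by the outgroup: the derived state is whichever differs from the outgroup's state, so for Character 1, Character 2, Character 5 the derived state is 'no', and for the remaining characters it is 'yes'.
Character 1: derived state 'no' in Lineage L only — an autapomorphy, so it tells us nothing about relationships among taxa.
Only Lineage B and Lineage L show the derived state 'no' for Character 2, supporting them as a clade.
Character 3 (derived state 'yes') is shared by Lineage N and Lineage U — a synapomorphy uniting that clade.
All ingroup taxa share the derived state 'yes' for Character 4; it defines the ingroup but does not resolve relationships within it.
Only Lineage B, Lineage E, and Lineage L show the derived state 'no' for Character 5, supporting them as a clade.
Character 6 (derived state 'yes') is unique to Lineage U (autapomorphy; uninformative for grouping).
Character 7 (state 'yes') occurs in Lineage E and Lineage U but conflicts with the nesting implied by the other characters — most parsimoniously interpreted as homoplasy.
Most parsimonious ingroup topology: ((Lineage U,Lineage N),((Lineage B,Lineage L),Lineage E)).
The clade {Lineage B, Lineage E, Lineage L} is supported by Character 5: its derived state 'no' occurs in exactly those taxa and in no other taxon (including the outgroup).

Character 5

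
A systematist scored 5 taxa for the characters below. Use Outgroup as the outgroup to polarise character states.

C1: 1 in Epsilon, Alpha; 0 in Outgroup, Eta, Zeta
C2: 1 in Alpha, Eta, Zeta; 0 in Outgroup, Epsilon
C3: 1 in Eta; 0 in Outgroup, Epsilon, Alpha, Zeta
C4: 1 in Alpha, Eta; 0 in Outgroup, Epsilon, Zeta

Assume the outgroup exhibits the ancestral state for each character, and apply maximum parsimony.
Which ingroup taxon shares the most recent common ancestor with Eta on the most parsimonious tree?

Alpha

The outgroup has state '0' for every character, so '1' is the derived state throughout.
C1 (state '1') occurs in Alpha and Epsilon but conflicts with the nesting implied by the other characters — most parsimoniously interpreted as homoplasy.
C2 (derived state '1') is shared by Alpha, Eta, and Zeta — a synapomorphy uniting that clade.
C3: derived state '1' in Eta only — an autapomorphy, so it tells us nothing about relationships among taxa.
Only Alpha and Eta show the derived state '1' for C4, supporting them as a clade.
Most parsimonious ingroup topology: (Epsilon,((Alpha,Eta),Zeta)).
Eta and Alpha form a cherry on this tree, so they are sister taxa.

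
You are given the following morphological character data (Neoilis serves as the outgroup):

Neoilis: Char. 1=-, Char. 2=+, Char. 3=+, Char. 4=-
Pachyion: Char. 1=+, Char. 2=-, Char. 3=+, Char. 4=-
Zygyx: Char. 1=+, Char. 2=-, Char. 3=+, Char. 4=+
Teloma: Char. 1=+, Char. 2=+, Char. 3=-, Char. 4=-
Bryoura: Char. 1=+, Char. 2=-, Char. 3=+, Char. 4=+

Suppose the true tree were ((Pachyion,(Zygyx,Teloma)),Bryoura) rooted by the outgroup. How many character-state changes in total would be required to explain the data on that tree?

Map each character onto ((Pachyion,(Zygyx,Teloma)),Bryoura) (rooted by Neoilis) and count the minimum state changes it requires (Fitch parsimony):
Char. 1: 1; Char. 2: 2; Char. 3: 1; Char. 4: 2.
Total tree length = 6.

6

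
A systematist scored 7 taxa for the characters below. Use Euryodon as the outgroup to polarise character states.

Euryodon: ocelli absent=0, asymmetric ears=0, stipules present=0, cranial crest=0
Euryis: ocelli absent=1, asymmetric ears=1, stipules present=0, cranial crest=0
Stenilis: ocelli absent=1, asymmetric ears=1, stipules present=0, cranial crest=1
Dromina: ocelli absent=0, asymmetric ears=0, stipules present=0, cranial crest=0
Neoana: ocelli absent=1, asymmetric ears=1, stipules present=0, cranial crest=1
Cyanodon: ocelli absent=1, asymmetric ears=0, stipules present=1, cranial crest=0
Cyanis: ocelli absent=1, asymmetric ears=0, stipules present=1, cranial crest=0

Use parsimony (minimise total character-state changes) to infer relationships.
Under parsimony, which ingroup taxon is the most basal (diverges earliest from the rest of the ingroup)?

The outgroup has state '0' for every character, so '1' is the derived state throughout.
Only Cyanis, Cyanodon, Euryis, Neoana, and Stenilis show the derived state '1' for ocelli absent, supporting them as a clade.
asymmetric ears: derived state '1' in Euryis, Neoana, and Stenilis only — synapomorphy for {Euryis, Neoana, Stenilis}.
stipules present: derived state '1' in Cyanis and Cyanodon only — synapomorphy for {Cyanis, Cyanodon}.
cranial crest: derived state '1' in Neoana and Stenilis only — synapomorphy for {Neoana, Stenilis}.
Most parsimonious ingroup topology: (((Euryis,(Stenilis,Neoana)),(Cyanodon,Cyanis)),Dromina).
Dromina is sister to the clade containing all other ingroup taxa, so it is the earliest-diverging (most basal) ingroup lineage.

Dromina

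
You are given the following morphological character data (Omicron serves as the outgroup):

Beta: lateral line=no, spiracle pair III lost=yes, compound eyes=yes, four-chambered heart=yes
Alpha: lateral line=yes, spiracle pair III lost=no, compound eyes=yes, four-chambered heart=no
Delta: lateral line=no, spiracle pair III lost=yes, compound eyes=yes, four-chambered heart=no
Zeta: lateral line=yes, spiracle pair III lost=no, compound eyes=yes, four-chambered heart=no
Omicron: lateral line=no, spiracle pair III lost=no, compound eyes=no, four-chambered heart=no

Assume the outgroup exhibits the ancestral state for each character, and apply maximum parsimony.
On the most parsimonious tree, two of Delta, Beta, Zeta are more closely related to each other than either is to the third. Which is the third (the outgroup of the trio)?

Zeta

The outgroup has state 'no' for every character, so 'yes' is the derived state throughout.
lateral line: derived state 'yes' in Alpha and Zeta only — synapomorphy for {Alpha, Zeta}.
spiracle pair III lost: derived state 'yes' in Beta and Delta only — synapomorphy for {Beta, Delta}.
All ingroup taxa share the derived state 'yes' for compound eyes; it defines the ingroup but does not resolve relationships within it.
four-chambered heart: derived state 'yes' in Beta only — an autapomorphy, so it tells us nothing about relationships among taxa.
Most parsimonious ingroup topology: ((Zeta,Alpha),(Beta,Delta)).
Beta and Delta share a more recent common ancestor with each other than either does with Zeta, so Zeta is the least closely related of the three.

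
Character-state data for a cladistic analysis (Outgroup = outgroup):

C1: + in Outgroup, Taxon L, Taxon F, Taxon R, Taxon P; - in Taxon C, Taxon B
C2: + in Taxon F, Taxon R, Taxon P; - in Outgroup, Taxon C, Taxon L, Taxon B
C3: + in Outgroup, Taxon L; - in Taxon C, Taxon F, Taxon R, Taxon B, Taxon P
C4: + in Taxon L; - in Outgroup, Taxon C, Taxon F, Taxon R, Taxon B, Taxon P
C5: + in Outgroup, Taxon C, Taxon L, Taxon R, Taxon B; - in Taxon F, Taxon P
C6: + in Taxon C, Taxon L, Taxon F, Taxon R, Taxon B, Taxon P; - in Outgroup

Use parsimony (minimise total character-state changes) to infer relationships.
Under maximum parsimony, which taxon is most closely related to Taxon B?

Character polarity is set by the outgroup: the derived state is whichever differs from the outgroup's state, so for C1, C3, C5 the derived state is '-', and for the remaining characters it is '+'.
C1: derived state '-' in Taxon B and Taxon C only — synapomorphy for {Taxon B, Taxon C}.
C2: derived state '+' in Taxon F, Taxon P, and Taxon R only — synapomorphy for {Taxon F, Taxon P, Taxon R}.
Only Taxon B, Taxon C, Taxon F, Taxon P, and Taxon R show the derived state '-' for C3, supporting them as a clade.
C4 (derived state '+') is unique to Taxon L (autapomorphy; uninformative for grouping).
C5: derived state '-' in Taxon F and Taxon P only — synapomorphy for {Taxon F, Taxon P}.
All ingroup taxa share the derived state '+' for C6; it defines the ingroup but does not resolve relationships within it.
Most parsimonious ingroup topology: ((((Taxon F,Taxon P),Taxon R),(Taxon C,Taxon B)),Taxon L).
Taxon B and Taxon C form a cherry on this tree, so they are sister taxa.

Taxon C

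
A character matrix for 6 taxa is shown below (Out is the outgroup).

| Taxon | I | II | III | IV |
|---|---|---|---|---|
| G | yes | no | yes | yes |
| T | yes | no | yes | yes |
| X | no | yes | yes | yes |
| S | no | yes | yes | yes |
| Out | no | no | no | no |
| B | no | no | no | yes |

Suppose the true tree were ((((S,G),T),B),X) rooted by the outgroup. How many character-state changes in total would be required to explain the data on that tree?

Map each character onto ((((S,G),T),B),X) (rooted by Out) and count the minimum state changes it requires (Fitch parsimony):
I: 2; II: 2; III: 2; IV: 1.
Total tree length = 7.

7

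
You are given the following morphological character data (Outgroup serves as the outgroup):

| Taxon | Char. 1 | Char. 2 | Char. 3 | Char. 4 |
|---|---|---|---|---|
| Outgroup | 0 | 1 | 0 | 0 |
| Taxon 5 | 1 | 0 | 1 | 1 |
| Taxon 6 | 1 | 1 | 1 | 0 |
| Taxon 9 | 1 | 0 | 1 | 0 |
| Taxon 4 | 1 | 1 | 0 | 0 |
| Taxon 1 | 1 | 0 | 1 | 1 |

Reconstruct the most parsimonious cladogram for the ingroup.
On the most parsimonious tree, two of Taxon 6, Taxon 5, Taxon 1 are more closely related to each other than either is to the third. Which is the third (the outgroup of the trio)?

Character polarity is set by the outgroup: the derived state is whichever differs from the outgroup's state, so for Char. 2 the derived state is '0', and for the remaining characters it is '1'.
All ingroup taxa share the derived state '1' for Char. 1; it defines the ingroup but does not resolve relationships within it.
Only Taxon 1, Taxon 5, and Taxon 9 show the derived state '0' for Char. 2, supporting them as a clade.
Char. 3 (derived state '1') is shared by Taxon 1, Taxon 5, Taxon 6, and Taxon 9 — a synapomorphy uniting that clade.
Char. 4 (derived state '1') is shared by Taxon 1 and Taxon 5 — a synapomorphy uniting that clade.
Most parsimonious ingroup topology: ((((Taxon 5,Taxon 1),Taxon 9),Taxon 6),Taxon 4).
Taxon 5 and Taxon 1 share a more recent common ancestor with each other than either does with Taxon 6, so Taxon 6 is the least closely related of the three.

Taxon 6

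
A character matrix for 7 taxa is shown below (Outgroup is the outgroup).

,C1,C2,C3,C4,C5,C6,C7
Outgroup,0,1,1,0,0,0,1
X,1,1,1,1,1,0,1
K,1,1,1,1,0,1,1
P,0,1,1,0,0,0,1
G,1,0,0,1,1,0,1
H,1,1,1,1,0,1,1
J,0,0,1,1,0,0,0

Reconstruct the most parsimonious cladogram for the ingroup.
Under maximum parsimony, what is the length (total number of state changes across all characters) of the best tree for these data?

Character polarity is set by the outgroup: the derived state is whichever differs from the outgroup's state, so for C2, C3, C7 the derived state is '0', and for the remaining characters it is '1'.
C1: derived state '1' in G, H, K, and X only — synapomorphy for {G, H, K, X}.
C2 (state '0') occurs in G and J but conflicts with the nesting implied by the other characters — most parsimoniously interpreted as homoplasy.
C3 (derived state '0') is unique to G (autapomorphy; uninformative for grouping).
C4: derived state '1' in G, H, J, K, and X only — synapomorphy for {G, H, J, K, X}.
C5: derived state '1' in G and X only — synapomorphy for {G, X}.
C6 (derived state '1') is shared by H and K — a synapomorphy uniting that clade.
C7 (derived state '0') is unique to J (autapomorphy; uninformative for grouping).
Most parsimonious ingroup topology: ((((X,G),(K,H)),J),P).
Changes per character on this tree: C1: 1; C2: 2; C3: 1; C4: 1; C5: 1; C6: 1; C7: 1.
Total = 8.

8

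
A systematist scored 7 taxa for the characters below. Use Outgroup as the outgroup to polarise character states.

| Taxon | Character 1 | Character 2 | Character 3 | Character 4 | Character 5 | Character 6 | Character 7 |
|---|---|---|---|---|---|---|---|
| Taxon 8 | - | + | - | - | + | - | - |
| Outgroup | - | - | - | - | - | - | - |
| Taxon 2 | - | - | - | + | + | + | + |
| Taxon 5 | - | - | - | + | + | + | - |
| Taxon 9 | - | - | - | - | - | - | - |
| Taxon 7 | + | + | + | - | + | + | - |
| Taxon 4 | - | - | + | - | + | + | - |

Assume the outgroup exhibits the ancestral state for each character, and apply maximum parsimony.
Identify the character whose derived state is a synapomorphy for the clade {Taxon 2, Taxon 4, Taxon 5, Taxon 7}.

The outgroup has state '-' for every character, so '+' is the derived state throughout.
Character 1 (derived state '+') is unique to Taxon 7 (autapomorphy; uninformative for grouping).
Character 2 (state '+') occurs in Taxon 7 and Taxon 8 but conflicts with the nesting implied by the other characters — most parsimoniously interpreted as homoplasy.
Character 3 (derived state '+') is shared by Taxon 4 and Taxon 7 — a synapomorphy uniting that clade.
Character 4: derived state '+' in Taxon 2 and Taxon 5 only — synapomorphy for {Taxon 2, Taxon 5}.
Only Taxon 2, Taxon 4, Taxon 5, Taxon 7, and Taxon 8 show the derived state '+' for Character 5, supporting them as a clade.
Character 6 (derived state '+') is shared by Taxon 2, Taxon 4, Taxon 5, and Taxon 7 — a synapomorphy uniting that clade.
Character 7: derived state '+' in Taxon 2 only — an autapomorphy, so it tells us nothing about relationships among taxa.
Most parsimonious ingroup topology: ((((Taxon 2,Taxon 5),(Taxon 4,Taxon 7)),Taxon 8),Taxon 9).
The clade {Taxon 2, Taxon 4, Taxon 5, Taxon 7} is supported by Character 6: its derived state '+' occurs in exactly those taxa and in no other taxon (including the outgroup).

Character 6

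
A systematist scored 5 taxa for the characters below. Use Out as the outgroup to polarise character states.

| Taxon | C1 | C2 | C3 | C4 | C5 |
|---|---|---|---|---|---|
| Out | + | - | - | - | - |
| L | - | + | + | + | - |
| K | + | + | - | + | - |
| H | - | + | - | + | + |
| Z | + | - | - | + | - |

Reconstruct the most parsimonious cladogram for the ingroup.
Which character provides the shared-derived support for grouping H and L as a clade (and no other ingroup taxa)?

Character polarity is set by the outgroup: the derived state is whichever differs from the outgroup's state, so for C1 the derived state is '-', and for the remaining characters it is '+'.
Only H and L show the derived state '-' for C1, supporting them as a clade.
Only H, K, and L show the derived state '+' for C2, supporting them as a clade.
C3 (derived state '+') is unique to L (autapomorphy; uninformative for grouping).
C4 (derived state '+') is shared by all ingroup taxa — unites the whole ingroup.
C5 (derived state '+') is unique to H (autapomorphy; uninformative for grouping).
Most parsimonious ingroup topology: (((L,H),K),Z).
The clade {H, L} is supported by C1: its derived state '-' occurs in exactly those taxa and in no other taxon (including the outgroup).

C1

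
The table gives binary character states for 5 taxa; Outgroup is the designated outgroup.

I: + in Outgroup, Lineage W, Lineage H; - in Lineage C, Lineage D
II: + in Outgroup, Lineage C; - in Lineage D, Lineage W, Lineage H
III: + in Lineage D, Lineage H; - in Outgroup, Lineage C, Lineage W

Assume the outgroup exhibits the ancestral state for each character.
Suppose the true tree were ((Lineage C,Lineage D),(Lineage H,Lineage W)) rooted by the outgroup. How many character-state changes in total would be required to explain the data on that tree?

Map each character onto ((Lineage C,Lineage D),(Lineage H,Lineage W)) (rooted by Outgroup) and count the minimum state changes it requires (Fitch parsimony):
I: 1; II: 2; III: 2.
Total tree length = 5.

5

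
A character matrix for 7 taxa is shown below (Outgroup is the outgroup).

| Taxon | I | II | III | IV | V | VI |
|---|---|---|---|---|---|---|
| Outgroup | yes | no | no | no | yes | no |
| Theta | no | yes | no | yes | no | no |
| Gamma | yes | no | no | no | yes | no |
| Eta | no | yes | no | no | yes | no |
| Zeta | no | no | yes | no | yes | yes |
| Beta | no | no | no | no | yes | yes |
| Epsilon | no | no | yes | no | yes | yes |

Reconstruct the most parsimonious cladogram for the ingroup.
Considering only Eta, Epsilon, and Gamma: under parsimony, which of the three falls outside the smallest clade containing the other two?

Character polarity is set by the outgroup: the derived state is whichever differs from the outgroup's state, so for I, V the derived state is 'no', and for the remaining characters it is 'yes'.
Only Beta, Epsilon, Eta, Theta, and Zeta show the derived state 'no' for I, supporting them as a clade.
II (derived state 'yes') is shared by Eta and Theta — a synapomorphy uniting that clade.
Only Epsilon and Zeta show the derived state 'yes' for III, supporting them as a clade.
IV: derived state 'yes' in Theta only — an autapomorphy, so it tells us nothing about relationships among taxa.
V (derived state 'no') is unique to Theta (autapomorphy; uninformative for grouping).
VI (derived state 'yes') is shared by Beta, Epsilon, and Zeta — a synapomorphy uniting that clade.
Most parsimonious ingroup topology: (((Theta,Eta),((Zeta,Epsilon),Beta)),Gamma).
Eta and Epsilon share a more recent common ancestor with each other than either does with Gamma, so Gamma is the least closely related of the three.

Gamma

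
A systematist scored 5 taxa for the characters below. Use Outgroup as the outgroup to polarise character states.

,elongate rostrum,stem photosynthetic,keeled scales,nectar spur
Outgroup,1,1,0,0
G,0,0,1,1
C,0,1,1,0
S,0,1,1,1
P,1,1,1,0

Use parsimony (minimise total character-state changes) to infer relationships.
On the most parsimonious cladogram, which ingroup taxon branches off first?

Character polarity is set by the outgroup: the derived state is whichever differs from the outgroup's state, so for elongate rostrum, stem photosynthetic the derived state is '0', and for the remaining characters it is '1'.
elongate rostrum (derived state '0') is shared by C, G, and S — a synapomorphy uniting that clade.
stem photosynthetic: derived state '0' in G only — an autapomorphy, so it tells us nothing about relationships among taxa.
keeled scales (derived state '1') is shared by all ingroup taxa — unites the whole ingroup.
Only G and S show the derived state '1' for nectar spur, supporting them as a clade.
Most parsimonious ingroup topology: (((G,S),C),P).
P is sister to the clade containing all other ingroup taxa, so it is the earliest-diverging (most basal) ingroup lineage.

P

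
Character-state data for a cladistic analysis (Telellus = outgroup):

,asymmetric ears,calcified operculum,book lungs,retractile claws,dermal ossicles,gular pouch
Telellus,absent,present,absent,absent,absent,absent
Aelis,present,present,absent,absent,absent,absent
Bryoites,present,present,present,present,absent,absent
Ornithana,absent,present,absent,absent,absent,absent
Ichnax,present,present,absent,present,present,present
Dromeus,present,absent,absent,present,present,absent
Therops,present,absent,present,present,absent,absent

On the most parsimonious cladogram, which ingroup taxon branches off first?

Ornithana

Character polarity is set by the outgroup: the derived state is whichever differs from the outgroup's state, so for calcified operculum the derived state is 'absent', and for the remaining characters it is 'present'.
asymmetric ears (derived state 'present') is shared by Aelis, Bryoites, Dromeus, Ichnax, and Therops — a synapomorphy uniting that clade.
calcified operculum (state 'absent') occurs in Dromeus and Therops but conflicts with the nesting implied by the other characters — most parsimoniously interpreted as homoplasy.
book lungs (derived state 'present') is shared by Bryoites and Therops — a synapomorphy uniting that clade.
Only Bryoites, Dromeus, Ichnax, and Therops show the derived state 'present' for retractile claws, supporting them as a clade.
dermal ossicles (derived state 'present') is shared by Dromeus and Ichnax — a synapomorphy uniting that clade.
gular pouch (derived state 'present') is unique to Ichnax (autapomorphy; uninformative for grouping).
Most parsimonious ingroup topology: ((Aelis,((Bryoites,Therops),(Ichnax,Dromeus))),Ornithana).
Ornithana is sister to the clade containing all other ingroup taxa, so it is the earliest-diverging (most basal) ingroup lineage.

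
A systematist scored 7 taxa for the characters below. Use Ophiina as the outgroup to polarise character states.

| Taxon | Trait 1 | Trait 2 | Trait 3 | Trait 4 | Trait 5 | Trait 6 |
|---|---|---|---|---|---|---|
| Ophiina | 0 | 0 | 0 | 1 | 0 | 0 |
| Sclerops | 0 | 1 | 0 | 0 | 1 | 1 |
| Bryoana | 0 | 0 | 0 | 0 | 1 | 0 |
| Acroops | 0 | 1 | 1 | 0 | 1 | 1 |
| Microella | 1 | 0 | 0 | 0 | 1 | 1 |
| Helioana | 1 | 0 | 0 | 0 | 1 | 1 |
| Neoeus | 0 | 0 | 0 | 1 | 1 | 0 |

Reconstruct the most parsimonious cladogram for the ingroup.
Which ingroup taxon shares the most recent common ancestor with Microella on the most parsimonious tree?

Character polarity is set by the outgroup: the derived state is whichever differs from the outgroup's state, so for Trait 4 the derived state is '0', and for the remaining characters it is '1'.
Trait 1: derived state '1' in Helioana and Microella only — synapomorphy for {Helioana, Microella}.
Only Acroops and Sclerops show the derived state '1' for Trait 2, supporting them as a clade.
Trait 3 (derived state '1') is unique to Acroops (autapomorphy; uninformative for grouping).
Trait 4 (derived state '0') is shared by Acroops, Bryoana, Helioana, Microella, and Sclerops — a synapomorphy uniting that clade.
All ingroup taxa share the derived state '1' for Trait 5; it defines the ingroup but does not resolve relationships within it.
Trait 6 (derived state '1') is shared by Acroops, Helioana, Microella, and Sclerops — a synapomorphy uniting that clade.
Most parsimonious ingroup topology: ((((Sclerops,Acroops),(Microella,Helioana)),Bryoana),Neoeus).
Microella and Helioana form a cherry on this tree, so they are sister taxa.

Helioana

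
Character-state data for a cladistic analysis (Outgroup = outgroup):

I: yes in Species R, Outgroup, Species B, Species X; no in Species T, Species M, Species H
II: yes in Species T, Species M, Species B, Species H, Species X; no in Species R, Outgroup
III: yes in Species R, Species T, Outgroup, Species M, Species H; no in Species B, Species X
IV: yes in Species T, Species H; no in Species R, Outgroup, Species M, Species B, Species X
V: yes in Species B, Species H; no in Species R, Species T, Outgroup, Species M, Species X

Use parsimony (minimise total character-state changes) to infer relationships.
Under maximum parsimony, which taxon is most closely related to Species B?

Species X

Character polarity is set by the outgroup: the derived state is whichever differs from the outgroup's state, so for I, III the derived state is 'no', and for the remaining characters it is 'yes'.
I (derived state 'no') is shared by Species H, Species M, and Species T — a synapomorphy uniting that clade.
II: derived state 'yes' in Species B, Species H, Species M, Species T, and Species X only — synapomorphy for {Species B, Species H, Species M, Species T, Species X}.
III (derived state 'no') is shared by Species B and Species X — a synapomorphy uniting that clade.
IV: derived state 'yes' in Species H and Species T only — synapomorphy for {Species H, Species T}.
V groups Species B and Species H, which is incompatible with the clades supported by the remaining characters; treating it as convergent (homoplasy) costs fewer steps than any alternative tree.
Most parsimonious ingroup topology: (((Species M,(Species T,Species H)),(Species X,Species B)),Species R).
Species B and Species X form a cherry on this tree, so they are sister taxa.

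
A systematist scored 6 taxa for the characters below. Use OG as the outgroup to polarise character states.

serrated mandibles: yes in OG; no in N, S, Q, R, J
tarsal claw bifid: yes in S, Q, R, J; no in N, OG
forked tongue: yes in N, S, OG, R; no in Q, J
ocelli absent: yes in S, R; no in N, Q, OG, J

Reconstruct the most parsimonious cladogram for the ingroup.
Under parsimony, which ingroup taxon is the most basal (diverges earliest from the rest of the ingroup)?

Character polarity is set by the outgroup: the derived state is whichever differs from the outgroup's state, so for serrated mandibles, forked tongue the derived state is 'no', and for the remaining characters it is 'yes'.
serrated mandibles (derived state 'no') is shared by all ingroup taxa — unites the whole ingroup.
Only J, Q, R, and S show the derived state 'yes' for tarsal claw bifid, supporting them as a clade.
Only J and Q show the derived state 'no' for forked tongue, supporting them as a clade.
Only R and S show the derived state 'yes' for ocelli absent, supporting them as a clade.
Most parsimonious ingroup topology: (((J,Q),(S,R)),N).
N is sister to the clade containing all other ingroup taxa, so it is the earliest-diverging (most basal) ingroup lineage.

N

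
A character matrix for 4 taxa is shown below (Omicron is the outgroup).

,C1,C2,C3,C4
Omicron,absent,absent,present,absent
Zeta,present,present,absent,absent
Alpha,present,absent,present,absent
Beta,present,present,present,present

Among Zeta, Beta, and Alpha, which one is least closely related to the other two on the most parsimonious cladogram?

Alpha

Character polarity is set by the outgroup: the derived state is whichever differs from the outgroup's state, so for C3 the derived state is 'absent', and for the remaining characters it is 'present'.
C1 (derived state 'present') is shared by all ingroup taxa — unites the whole ingroup.
C2 (derived state 'present') is shared by Beta and Zeta — a synapomorphy uniting that clade.
C3: derived state 'absent' in Zeta only — an autapomorphy, so it tells us nothing about relationships among taxa.
C4: derived state 'present' in Beta only — an autapomorphy, so it tells us nothing about relationships among taxa.
Most parsimonious ingroup topology: ((Zeta,Beta),Alpha).
Beta and Zeta share a more recent common ancestor with each other than either does with Alpha, so Alpha is the least closely related of the three.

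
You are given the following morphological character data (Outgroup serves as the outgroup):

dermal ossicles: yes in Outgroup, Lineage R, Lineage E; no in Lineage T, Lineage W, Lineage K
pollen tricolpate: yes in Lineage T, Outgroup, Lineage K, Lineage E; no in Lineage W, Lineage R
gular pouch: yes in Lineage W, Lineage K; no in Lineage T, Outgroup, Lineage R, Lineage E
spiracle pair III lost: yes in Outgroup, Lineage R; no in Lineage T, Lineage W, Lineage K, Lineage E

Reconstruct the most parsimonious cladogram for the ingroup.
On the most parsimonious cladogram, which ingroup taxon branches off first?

Lineage R

Character polarity is set by the outgroup: the derived state is whichever differs from the outgroup's state, so for dermal ossicles, pollen tricolpate, spiracle pair III lost the derived state is 'no', and for the remaining characters it is 'yes'.
Only Lineage K, Lineage T, and Lineage W show the derived state 'no' for dermal ossicles, supporting them as a clade.
pollen tricolpate groups Lineage R and Lineage W, which is incompatible with the clades supported by the remaining characters; treating it as convergent (homoplasy) costs fewer steps than any alternative tree.
gular pouch: derived state 'yes' in Lineage K and Lineage W only — synapomorphy for {Lineage K, Lineage W}.
spiracle pair III lost: derived state 'no' in Lineage E, Lineage K, Lineage T, and Lineage W only — synapomorphy for {Lineage E, Lineage K, Lineage T, Lineage W}.
Most parsimonious ingroup topology: (Lineage R,((Lineage T,(Lineage W,Lineage K)),Lineage E)).
Lineage R is sister to the clade containing all other ingroup taxa, so it is the earliest-diverging (most basal) ingroup lineage.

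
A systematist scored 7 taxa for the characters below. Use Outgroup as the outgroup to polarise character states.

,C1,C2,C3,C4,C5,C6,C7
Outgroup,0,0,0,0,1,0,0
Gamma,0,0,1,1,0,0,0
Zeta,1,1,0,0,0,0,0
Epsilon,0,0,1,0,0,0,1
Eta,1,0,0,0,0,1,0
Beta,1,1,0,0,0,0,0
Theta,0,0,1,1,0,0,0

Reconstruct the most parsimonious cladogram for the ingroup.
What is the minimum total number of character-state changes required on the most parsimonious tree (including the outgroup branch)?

Character polarity is set by the outgroup: the derived state is whichever differs from the outgroup's state, so for C5 the derived state is '0', and for the remaining characters it is '1'.
Only Beta, Eta, and Zeta show the derived state '1' for C1, supporting them as a clade.
C2 (derived state '1') is shared by Beta and Zeta — a synapomorphy uniting that clade.
C3 (derived state '1') is shared by Epsilon, Gamma, and Theta — a synapomorphy uniting that clade.
Only Gamma and Theta show the derived state '1' for C4, supporting them as a clade.
C5 (derived state '0') is shared by all ingroup taxa — unites the whole ingroup.
C6 (derived state '1') is unique to Eta (autapomorphy; uninformative for grouping).
C7 (derived state '1') is unique to Epsilon (autapomorphy; uninformative for grouping).
Most parsimonious ingroup topology: ((Eta,(Beta,Zeta)),((Gamma,Theta),Epsilon)).
Changes per character on this tree: C1: 1; C2: 1; C3: 1; C4: 1; C5: 1; C6: 1; C7: 1.
Total = 7.

7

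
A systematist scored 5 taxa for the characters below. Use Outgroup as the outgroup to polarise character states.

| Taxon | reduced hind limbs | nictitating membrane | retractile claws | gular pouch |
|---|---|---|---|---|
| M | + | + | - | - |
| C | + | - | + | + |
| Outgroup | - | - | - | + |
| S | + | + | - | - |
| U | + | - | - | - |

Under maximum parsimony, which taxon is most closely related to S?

Character polarity is set by the outgroup: the derived state is whichever differs from the outgroup's state, so for gular pouch the derived state is '-', and for the remaining characters it is '+'.
All ingroup taxa share the derived state '+' for reduced hind limbs; it defines the ingroup but does not resolve relationships within it.
nictitating membrane (derived state '+') is shared by M and S — a synapomorphy uniting that clade.
retractile claws (derived state '+') is unique to C (autapomorphy; uninformative for grouping).
gular pouch (derived state '-') is shared by M, S, and U — a synapomorphy uniting that clade.
Most parsimonious ingroup topology: (C,((S,M),U)).
S and M form a cherry on this tree, so they are sister taxa.

M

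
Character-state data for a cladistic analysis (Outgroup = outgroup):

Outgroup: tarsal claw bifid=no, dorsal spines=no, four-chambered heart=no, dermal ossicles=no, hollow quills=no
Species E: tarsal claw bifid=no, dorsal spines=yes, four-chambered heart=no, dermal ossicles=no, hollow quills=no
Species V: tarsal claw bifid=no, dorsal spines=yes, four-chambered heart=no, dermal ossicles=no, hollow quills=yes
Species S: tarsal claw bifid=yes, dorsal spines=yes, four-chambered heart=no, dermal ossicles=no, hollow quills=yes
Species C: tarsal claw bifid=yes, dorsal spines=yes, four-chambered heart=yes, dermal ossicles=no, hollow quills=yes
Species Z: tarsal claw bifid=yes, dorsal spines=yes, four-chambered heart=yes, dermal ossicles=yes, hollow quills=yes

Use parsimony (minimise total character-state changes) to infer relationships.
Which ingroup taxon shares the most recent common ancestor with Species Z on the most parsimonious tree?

Species C

The outgroup has state 'no' for every character, so 'yes' is the derived state throughout.
tarsal claw bifid (derived state 'yes') is shared by Species C, Species S, and Species Z — a synapomorphy uniting that clade.
All ingroup taxa share the derived state 'yes' for dorsal spines; it defines the ingroup but does not resolve relationships within it.
four-chambered heart (derived state 'yes') is shared by Species C and Species Z — a synapomorphy uniting that clade.
dermal ossicles (derived state 'yes') is unique to Species Z (autapomorphy; uninformative for grouping).
hollow quills: derived state 'yes' in Species C, Species S, Species V, and Species Z only — synapomorphy for {Species C, Species S, Species V, Species Z}.
Most parsimonious ingroup topology: (Species E,(Species V,(Species S,(Species C,Species Z)))).
Species Z and Species C form a cherry on this tree, so they are sister taxa.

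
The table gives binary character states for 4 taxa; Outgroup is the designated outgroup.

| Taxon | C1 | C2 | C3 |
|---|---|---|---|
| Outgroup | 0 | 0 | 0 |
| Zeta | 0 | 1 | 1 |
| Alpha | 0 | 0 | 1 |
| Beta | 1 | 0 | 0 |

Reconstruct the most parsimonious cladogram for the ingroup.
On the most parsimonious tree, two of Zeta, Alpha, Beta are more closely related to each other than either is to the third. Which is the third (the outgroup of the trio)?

Beta

The outgroup has state '0' for every character, so '1' is the derived state throughout.
C1: derived state '1' in Beta only — an autapomorphy, so it tells us nothing about relationships among taxa.
C2 (derived state '1') is unique to Zeta (autapomorphy; uninformative for grouping).
C3 (derived state '1') is shared by Alpha and Zeta — a synapomorphy uniting that clade.
Most parsimonious ingroup topology: ((Alpha,Zeta),Beta).
Zeta and Alpha share a more recent common ancestor with each other than either does with Beta, so Beta is the least closely related of the three.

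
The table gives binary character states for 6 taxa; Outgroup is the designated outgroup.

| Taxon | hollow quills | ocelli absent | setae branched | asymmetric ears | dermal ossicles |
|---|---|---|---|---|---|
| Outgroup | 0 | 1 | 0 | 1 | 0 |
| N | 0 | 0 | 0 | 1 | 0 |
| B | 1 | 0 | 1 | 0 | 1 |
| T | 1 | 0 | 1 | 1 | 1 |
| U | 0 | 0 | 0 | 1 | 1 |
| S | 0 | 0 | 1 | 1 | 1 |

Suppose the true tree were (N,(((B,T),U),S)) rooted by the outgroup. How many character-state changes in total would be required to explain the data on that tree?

6

Map each character onto (N,(((B,T),U),S)) (rooted by Outgroup) and count the minimum state changes it requires (Fitch parsimony):
hollow quills: 1; ocelli absent: 1; setae branched: 2; asymmetric ears: 1; dermal ossicles: 1.
Total tree length = 6.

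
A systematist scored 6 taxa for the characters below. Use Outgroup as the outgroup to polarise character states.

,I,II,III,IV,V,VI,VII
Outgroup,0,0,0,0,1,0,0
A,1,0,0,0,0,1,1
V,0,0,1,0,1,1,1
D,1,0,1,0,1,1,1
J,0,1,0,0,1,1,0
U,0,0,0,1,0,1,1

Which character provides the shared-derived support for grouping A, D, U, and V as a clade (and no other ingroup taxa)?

VII

Character polarity is set by the outgroup: the derived state is whichever differs from the outgroup's state, so for V the derived state is '0', and for the remaining characters it is '1'.
I (state '1') occurs in A and D but conflicts with the nesting implied by the other characters — most parsimoniously interpreted as homoplasy.
II (derived state '1') is unique to J (autapomorphy; uninformative for grouping).
Only D and V show the derived state '1' for III, supporting them as a clade.
IV: derived state '1' in U only — an autapomorphy, so it tells us nothing about relationships among taxa.
V: derived state '0' in A and U only — synapomorphy for {A, U}.
VI (derived state '1') is shared by all ingroup taxa — unites the whole ingroup.
VII (derived state '1') is shared by A, D, U, and V — a synapomorphy uniting that clade.
Most parsimonious ingroup topology: (((A,U),(V,D)),J).
The clade {A, D, U, V} is supported by VII: its derived state '1' occurs in exactly those taxa and in no other taxon (including the outgroup).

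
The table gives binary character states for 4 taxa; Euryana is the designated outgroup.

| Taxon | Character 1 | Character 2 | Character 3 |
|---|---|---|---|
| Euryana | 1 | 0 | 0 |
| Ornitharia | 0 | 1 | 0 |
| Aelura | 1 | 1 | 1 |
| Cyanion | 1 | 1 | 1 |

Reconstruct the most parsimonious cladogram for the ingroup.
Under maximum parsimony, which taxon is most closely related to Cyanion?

Aelura

Character polarity is set by the outgroup: the derived state is whichever differs from the outgroup's state, so for Character 1 the derived state is '0', and for the remaining characters it is '1'.
Character 1: derived state '0' in Ornitharia only — an autapomorphy, so it tells us nothing about relationships among taxa.
All ingroup taxa share the derived state '1' for Character 2; it defines the ingroup but does not resolve relationships within it.
Only Aelura and Cyanion show the derived state '1' for Character 3, supporting them as a clade.
Most parsimonious ingroup topology: (Ornitharia,(Aelura,Cyanion)).
Cyanion and Aelura form a cherry on this tree, so they are sister taxa.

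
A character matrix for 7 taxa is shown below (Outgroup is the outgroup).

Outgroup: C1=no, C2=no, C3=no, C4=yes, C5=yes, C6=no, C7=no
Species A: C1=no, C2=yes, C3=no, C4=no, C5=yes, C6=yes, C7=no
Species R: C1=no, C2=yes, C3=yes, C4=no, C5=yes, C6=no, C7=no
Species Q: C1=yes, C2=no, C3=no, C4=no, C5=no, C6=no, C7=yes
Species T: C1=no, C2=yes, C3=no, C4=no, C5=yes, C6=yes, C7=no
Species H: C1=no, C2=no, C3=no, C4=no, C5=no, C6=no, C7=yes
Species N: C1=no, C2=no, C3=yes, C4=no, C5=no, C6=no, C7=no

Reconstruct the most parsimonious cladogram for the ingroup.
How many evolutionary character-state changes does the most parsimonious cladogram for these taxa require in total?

8

Character polarity is set by the outgroup: the derived state is whichever differs from the outgroup's state, so for C4, C5 the derived state is 'no', and for the remaining characters it is 'yes'.
C1: derived state 'yes' in Species Q only — an autapomorphy, so it tells us nothing about relationships among taxa.
C2 (derived state 'yes') is shared by Species A, Species R, and Species T — a synapomorphy uniting that clade.
C3 (state 'yes') occurs in Species N and Species R but conflicts with the nesting implied by the other characters — most parsimoniously interpreted as homoplasy.
C4 (derived state 'no') is shared by all ingroup taxa — unites the whole ingroup.
C5: derived state 'no' in Species H, Species N, and Species Q only — synapomorphy for {Species H, Species N, Species Q}.
C6: derived state 'yes' in Species A and Species T only — synapomorphy for {Species A, Species T}.
Only Species H and Species Q show the derived state 'yes' for C7, supporting them as a clade.
Most parsimonious ingroup topology: (((Species A,Species T),Species R),((Species Q,Species H),Species N)).
Changes per character on this tree: C1: 1; C2: 1; C3: 2; C4: 1; C5: 1; C6: 1; C7: 1.
Total = 8.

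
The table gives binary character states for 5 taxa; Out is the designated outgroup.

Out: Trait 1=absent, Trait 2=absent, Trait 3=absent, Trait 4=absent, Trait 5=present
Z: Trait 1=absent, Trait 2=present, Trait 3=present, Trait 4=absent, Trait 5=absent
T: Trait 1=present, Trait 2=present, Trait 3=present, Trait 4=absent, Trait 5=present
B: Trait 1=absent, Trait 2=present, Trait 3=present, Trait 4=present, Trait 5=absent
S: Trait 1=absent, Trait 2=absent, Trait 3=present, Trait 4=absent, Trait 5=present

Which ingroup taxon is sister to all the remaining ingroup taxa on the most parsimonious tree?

Character polarity is set by the outgroup: the derived state is whichever differs from the outgroup's state, so for Trait 5 the derived state is 'absent', and for the remaining characters it is 'present'.
Trait 1: derived state 'present' in T only — an autapomorphy, so it tells us nothing about relationships among taxa.
Trait 2 (derived state 'present') is shared by B, T, and Z — a synapomorphy uniting that clade.
Trait 3 (derived state 'present') is shared by all ingroup taxa — unites the whole ingroup.
Trait 4: derived state 'present' in B only — an autapomorphy, so it tells us nothing about relationships among taxa.
Trait 5 (derived state 'absent') is shared by B and Z — a synapomorphy uniting that clade.
Most parsimonious ingroup topology: (((Z,B),T),S).
S is sister to the clade containing all other ingroup taxa, so it is the earliest-diverging (most basal) ingroup lineage.

S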